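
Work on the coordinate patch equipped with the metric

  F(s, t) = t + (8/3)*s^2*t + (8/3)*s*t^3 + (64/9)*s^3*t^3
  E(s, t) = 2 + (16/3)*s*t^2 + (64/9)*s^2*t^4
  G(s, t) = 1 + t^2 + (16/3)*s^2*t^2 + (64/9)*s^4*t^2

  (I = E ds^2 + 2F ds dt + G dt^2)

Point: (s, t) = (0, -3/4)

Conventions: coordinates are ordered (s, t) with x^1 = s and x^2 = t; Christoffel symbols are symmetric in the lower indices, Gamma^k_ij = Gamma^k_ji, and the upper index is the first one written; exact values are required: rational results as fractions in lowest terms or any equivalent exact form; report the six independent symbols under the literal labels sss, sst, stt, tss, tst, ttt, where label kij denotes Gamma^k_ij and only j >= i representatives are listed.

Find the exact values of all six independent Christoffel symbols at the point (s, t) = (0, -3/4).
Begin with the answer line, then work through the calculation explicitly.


Answer: Gamma_sss = 24/41, Gamma_sst = 0, Gamma_stt = 16/41, Gamma_tss = -18/41, Gamma_tst = 0, Gamma_ttt = -12/41

E = 2, F = -3/4, G = 25/16 at the point
E_s = 3, E_t = 0, F_s = -9/8, F_t = 1, G_s = 0, G_t = -3/2
EG - F^2 = 41/16;  g^inv = (16/41) * [[25/16, 3/4], [3/4, 2]]
first-kind symbols [ij,l] = (1/2)(d_i g_jl + d_j g_il - d_l g_ij): [ss,s] = E_s/2 = 3/2, [ss,t] = F_s - E_t/2 = -9/8, [st,s] = E_t/2 = 0, [st,t] = G_s/2 = 0, [tt,s] = F_t - G_s/2 = 1, [tt,t] = G_t/2 = -3/4
Gamma^s_ij = (G*[ij,s] - F*[ij,t])/(EG - F^2), Gamma^t_ij = (E*[ij,t] - F*[ij,s])/(EG - F^2)


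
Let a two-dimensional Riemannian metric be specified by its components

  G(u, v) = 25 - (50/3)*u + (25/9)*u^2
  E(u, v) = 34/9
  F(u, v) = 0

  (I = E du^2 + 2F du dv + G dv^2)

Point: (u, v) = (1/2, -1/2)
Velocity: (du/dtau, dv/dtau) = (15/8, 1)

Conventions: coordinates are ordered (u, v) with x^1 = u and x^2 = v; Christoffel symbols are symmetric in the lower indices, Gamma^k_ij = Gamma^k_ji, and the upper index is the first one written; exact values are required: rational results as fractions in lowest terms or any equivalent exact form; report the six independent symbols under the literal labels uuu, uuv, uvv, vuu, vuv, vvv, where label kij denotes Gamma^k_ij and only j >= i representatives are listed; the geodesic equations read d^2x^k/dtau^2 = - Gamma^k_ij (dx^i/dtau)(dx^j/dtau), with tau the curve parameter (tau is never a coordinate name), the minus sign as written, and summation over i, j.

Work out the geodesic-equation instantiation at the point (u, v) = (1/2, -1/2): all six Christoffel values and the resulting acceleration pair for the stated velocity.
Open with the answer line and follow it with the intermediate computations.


Answer: Gamma_uuu = 0, Gamma_uuv = 0, Gamma_uvv = 125/68, Gamma_vuu = 0, Gamma_vuv = -2/5, Gamma_vvv = 0; accelerations (d^2u/dtau^2, d^2v/dtau^2) = (-125/68, 3/2)

E = 34/9, F = 0, G = 625/36 at the point
E_u = 0, E_v = 0, F_u = 0, F_v = 0, G_u = -125/9, G_v = 0
EG - F^2 = 10625/162;  g^inv = (162/10625) * [[625/36, 0], [0, 34/9]]
first-kind symbols [ij,l] = (1/2)(d_i g_jl + d_j g_il - d_l g_ij): [uu,u] = E_u/2 = 0, [uu,v] = F_u - E_v/2 = 0, [uv,u] = E_v/2 = 0, [uv,v] = G_u/2 = -125/18, [vv,u] = F_v - G_u/2 = 125/18, [vv,v] = G_v/2 = 0
Gamma^u_ij = (G*[ij,u] - F*[ij,v])/(EG - F^2), Gamma^v_ij = (E*[ij,v] - F*[ij,u])/(EG - F^2)
Gamma_uuu = 0, Gamma_uuv = 0, Gamma_uvv = 125/68, Gamma_vuu = 0, Gamma_vuv = -2/5, Gamma_vvv = 0
d^2u/dtau^2 = -(Gamma_uuu*(15/8)^2 + 2*Gamma_uuv*(15/8)*(1) + Gamma_uvv*(1)^2) = -125/68
d^2v/dtau^2 = -(Gamma_vuu*(15/8)^2 + 2*Gamma_vuv*(15/8)*(1) + Gamma_vvv*(1)^2) = 3/2


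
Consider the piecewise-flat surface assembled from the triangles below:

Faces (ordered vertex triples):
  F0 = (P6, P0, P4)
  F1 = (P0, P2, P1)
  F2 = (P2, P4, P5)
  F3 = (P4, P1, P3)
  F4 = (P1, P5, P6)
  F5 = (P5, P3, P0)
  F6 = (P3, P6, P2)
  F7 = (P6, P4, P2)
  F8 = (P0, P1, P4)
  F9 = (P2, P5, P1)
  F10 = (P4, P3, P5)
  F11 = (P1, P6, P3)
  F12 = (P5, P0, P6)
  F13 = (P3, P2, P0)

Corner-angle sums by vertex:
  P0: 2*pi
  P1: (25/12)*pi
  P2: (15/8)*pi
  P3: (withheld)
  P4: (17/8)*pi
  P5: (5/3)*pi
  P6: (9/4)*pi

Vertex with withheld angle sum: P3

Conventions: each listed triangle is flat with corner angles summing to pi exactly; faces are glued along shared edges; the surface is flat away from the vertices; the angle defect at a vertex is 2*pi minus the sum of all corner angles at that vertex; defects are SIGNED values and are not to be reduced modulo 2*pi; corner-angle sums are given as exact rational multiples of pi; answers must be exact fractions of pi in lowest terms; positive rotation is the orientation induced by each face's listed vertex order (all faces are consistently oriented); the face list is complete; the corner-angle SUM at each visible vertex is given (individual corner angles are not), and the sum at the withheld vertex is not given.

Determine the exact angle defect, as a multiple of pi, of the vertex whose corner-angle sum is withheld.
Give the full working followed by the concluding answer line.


V = 7, E = 21, F = 14; chi = V - E + F = 0
Gauss-Bonnet: total defect = 2*pi*chi = 0; visible defects sum to 0

Answer: defect(P3) = 0


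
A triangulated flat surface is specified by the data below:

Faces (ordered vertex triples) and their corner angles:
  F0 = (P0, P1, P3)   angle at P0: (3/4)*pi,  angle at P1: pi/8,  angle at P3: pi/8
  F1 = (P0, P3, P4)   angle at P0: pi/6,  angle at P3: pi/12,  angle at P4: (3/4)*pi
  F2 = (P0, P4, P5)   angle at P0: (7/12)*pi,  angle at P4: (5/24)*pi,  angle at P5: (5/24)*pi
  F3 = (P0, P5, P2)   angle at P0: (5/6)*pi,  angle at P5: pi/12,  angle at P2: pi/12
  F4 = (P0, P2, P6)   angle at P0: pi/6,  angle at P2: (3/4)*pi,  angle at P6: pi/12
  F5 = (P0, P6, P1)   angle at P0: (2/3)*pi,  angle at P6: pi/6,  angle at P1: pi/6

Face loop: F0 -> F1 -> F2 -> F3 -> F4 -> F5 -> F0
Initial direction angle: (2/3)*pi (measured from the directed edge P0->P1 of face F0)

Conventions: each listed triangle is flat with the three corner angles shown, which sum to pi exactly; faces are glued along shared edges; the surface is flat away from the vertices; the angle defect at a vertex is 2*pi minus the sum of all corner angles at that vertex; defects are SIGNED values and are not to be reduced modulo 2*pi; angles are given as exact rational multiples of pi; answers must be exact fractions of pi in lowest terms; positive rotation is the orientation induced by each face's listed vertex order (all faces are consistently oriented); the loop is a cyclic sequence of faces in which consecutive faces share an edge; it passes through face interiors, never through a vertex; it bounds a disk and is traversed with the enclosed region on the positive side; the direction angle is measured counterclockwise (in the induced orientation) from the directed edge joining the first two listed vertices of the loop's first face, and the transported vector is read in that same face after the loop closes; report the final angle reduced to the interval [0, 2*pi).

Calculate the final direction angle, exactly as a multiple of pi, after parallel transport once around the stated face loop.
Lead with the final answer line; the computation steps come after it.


Answer: final direction angle = (3/2)*pi

enclosed vertex P0: corner angles sum to (19/6)*pi, defect = 2*pi - (19/6)*pi = (-7/6)*pi
the final direction is the initial angle plus the enclosed defects, taken mod 2*pi in the induced orientation
final angle = (2/3)*pi - (7/6)*pi = (3/2)*pi (mod 2*pi)


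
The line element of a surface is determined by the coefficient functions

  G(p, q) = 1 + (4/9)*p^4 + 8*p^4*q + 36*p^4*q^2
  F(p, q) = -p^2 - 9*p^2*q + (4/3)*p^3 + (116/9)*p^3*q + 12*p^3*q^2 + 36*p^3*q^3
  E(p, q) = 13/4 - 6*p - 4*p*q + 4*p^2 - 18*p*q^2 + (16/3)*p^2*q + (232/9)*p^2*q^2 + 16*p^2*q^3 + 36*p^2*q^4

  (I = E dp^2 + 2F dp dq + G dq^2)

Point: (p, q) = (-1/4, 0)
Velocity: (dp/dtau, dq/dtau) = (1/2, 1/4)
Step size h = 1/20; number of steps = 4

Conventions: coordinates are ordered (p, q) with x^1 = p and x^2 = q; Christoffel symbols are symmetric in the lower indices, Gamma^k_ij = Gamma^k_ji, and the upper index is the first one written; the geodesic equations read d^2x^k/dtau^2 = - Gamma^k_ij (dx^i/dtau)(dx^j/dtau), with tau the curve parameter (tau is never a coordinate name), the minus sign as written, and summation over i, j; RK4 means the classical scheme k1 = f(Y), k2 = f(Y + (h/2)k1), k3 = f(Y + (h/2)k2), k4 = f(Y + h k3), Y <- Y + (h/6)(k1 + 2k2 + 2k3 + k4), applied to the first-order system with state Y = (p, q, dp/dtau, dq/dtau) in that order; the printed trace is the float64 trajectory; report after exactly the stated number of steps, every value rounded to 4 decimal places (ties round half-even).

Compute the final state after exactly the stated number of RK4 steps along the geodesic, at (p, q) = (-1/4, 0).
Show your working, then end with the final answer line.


f(Y) = (dp/dtau, dq/dtau, -Gamma^p_ij Y'^i Y'^j, -Gamma^q_ij Y'^i Y'^j) with the Gammas evaluated at the stage position; h = 0.050000; intermediate values shown to 6 dp
step 0: p = -0.2500, q = 0.0000, dp/dtau = 0.5000, dq/dtau = 0.2500
step 1:
  k1: at (p, q) = (-0.250000, 0.000000), (dp/dtau, dq/dtau) = (0.500000, 0.250000); Gamma_ppp = -0.799722, Gamma_ppq = 0.133287, Gamma_pqq = -0.149948, Gamma_qpp = 0.016661, Gamma_qpq = -0.002777, Gamma_qqq = 0.003124; k1 = (0.500000, 0.250000, 0.175981, -0.003666)
  k2: at (p, q) = (-0.237500, 0.006250), (dp/dtau, dq/dtau) = (0.504400, 0.249908); Gamma_ppp = -0.808719, Gamma_ppq = 0.134673, Gamma_pqq = -0.136267, Gamma_qpp = 0.016247, Gamma_qpq = -0.002706, Gamma_qqq = 0.002738; k2 = (0.504400, 0.249908, 0.180312, -0.003623)
  k3: at (p, q) = (-0.237390, 0.006248), (dp/dtau, dq/dtau) = (0.504508, 0.249909); Gamma_ppp = -0.808772, Gamma_ppq = 0.134617, Gamma_pqq = -0.136150, Gamma_qpp = 0.016235, Gamma_qpq = -0.002702, Gamma_qqq = 0.002733; k3 = (0.504508, 0.249909, 0.180413, -0.003622)
  k4: at (p, q) = (-0.224775, 0.012495), (dp/dtau, dq/dtau) = (0.509021, 0.249819); Gamma_ppp = -0.818125, Gamma_ppq = 0.135193, Gamma_pqq = -0.122922, Gamma_qpp = 0.015693, Gamma_qpq = -0.002593, Gamma_qqq = 0.002358; k4 = (0.509021, 0.249819, 0.185266, -0.003554)
  Y <- Y + (h/6)(k1 + 2k2 + 2k3 + k4): p = -0.2248, q = 0.0125, dp/dtau = 0.5090, dq/dtau = 0.2498
step 2:
  k1: at (p, q) = (-0.224776, 0.012495), (dp/dtau, dq/dtau) = (0.509022, 0.249819); Gamma_ppp = -0.818124, Gamma_ppq = 0.135194, Gamma_pqq = -0.122924, Gamma_qpp = 0.015693, Gamma_qpq = -0.002593, Gamma_qqq = 0.002358; k1 = (0.509022, 0.249819, 0.185267, -0.003554)
  k2: at (p, q) = (-0.212051, 0.018741), (dp/dtau, dq/dtau) = (0.513654, 0.249730); Gamma_ppp = -0.827839, Gamma_ppq = 0.134940, Gamma_pqq = -0.110180, Gamma_qpp = 0.015028, Gamma_qpq = -0.002450, Gamma_qqq = 0.002000; k2 = (0.513654, 0.249730, 0.190670, -0.003461)
  k3: at (p, q) = (-0.211935, 0.018739), (dp/dtau, dq/dtau) = (0.513789, 0.249733); Gamma_ppp = -0.827896, Gamma_ppq = 0.134874, Gamma_pqq = -0.110068, Gamma_qpp = 0.015014, Gamma_qpq = -0.002446, Gamma_qqq = 0.001996; k3 = (0.513789, 0.249733, 0.190801, -0.003460)
  k4: at (p, q) = (-0.199087, 0.024982), (dp/dtau, dq/dtau) = (0.518563, 0.249646); Gamma_ppp = -0.837989, Gamma_ppq = 0.133751, Gamma_pqq = -0.097830, Gamma_qpp = 0.014233, Gamma_qpq = -0.002272, Gamma_qqq = 0.001662; k4 = (0.518563, 0.249646, 0.196808, -0.003343)
  Y <- Y + (h/6)(k1 + 2k2 + 2k3 + k4): p = -0.1991, q = 0.0250, dp/dtau = 0.5186, dq/dtau = 0.2496
step 3:
  k1: at (p, q) = (-0.199089, 0.024982), (dp/dtau, dq/dtau) = (0.518564, 0.249646); Gamma_ppp = -0.837988, Gamma_ppq = 0.133752, Gamma_pqq = -0.097832, Gamma_qpp = 0.014233, Gamma_qpq = -0.002272, Gamma_qqq = 0.001662; k1 = (0.518564, 0.249646, 0.196809, -0.003343)
  k2: at (p, q) = (-0.186125, 0.031223), (dp/dtau, dq/dtau) = (0.523485, 0.249563); Gamma_ppp = -0.848464, Gamma_ppq = 0.131738, Gamma_pqq = -0.086134, Gamma_qpp = 0.013344, Gamma_qpq = -0.002072, Gamma_qqq = 0.001355; k2 = (0.523485, 0.249563, 0.203453, -0.003200)
  k3: at (p, q) = (-0.186002, 0.031221), (dp/dtau, dq/dtau) = (0.523651, 0.249566); Gamma_ppp = -0.848527, Gamma_ppq = 0.131658, Gamma_pqq = -0.086027, Gamma_qpp = 0.013329, Gamma_qpq = -0.002068, Gamma_qqq = 0.001351; k3 = (0.523651, 0.249566, 0.203621, -0.003199)
  k4: at (p, q) = (-0.172907, 0.037460), (dp/dtau, dq/dtau) = (0.528745, 0.249486); Gamma_ppp = -0.859404, Gamma_ppq = 0.128707, Gamma_pqq = -0.074894, Gamma_qpp = 0.012341, Gamma_qpq = -0.001848, Gamma_qqq = 0.001075; k4 = (0.528745, 0.249486, 0.210970, -0.003030)
  Y <- Y + (h/6)(k1 + 2k2 + 2k3 + k4): p = -0.1729, q = 0.0375, dp/dtau = 0.5287, dq/dtau = 0.2495
step 4:
  k1: at (p, q) = (-0.172909, 0.037460), (dp/dtau, dq/dtau) = (0.528747, 0.249487); Gamma_ppp = -0.859403, Gamma_ppq = 0.128709, Gamma_pqq = -0.074897, Gamma_qpp = 0.012341, Gamma_qpq = -0.001848, Gamma_qqq = 0.001076; k1 = (0.528747, 0.249487, 0.210971, -0.003030)
  k2: at (p, q) = (-0.159691, 0.043697), (dp/dtau, dq/dtau) = (0.534021, 0.249411); Gamma_ppp = -0.870685, Gamma_ppq = 0.124797, Gamma_pqq = -0.064366, Gamma_qpp = 0.011267, Gamma_qpq = -0.001615, Gamma_qqq = 0.000833; k2 = (0.534021, 0.249411, 0.219061, -0.002835)
  k3: at (p, q) = (-0.159559, 0.043696), (dp/dtau, dq/dtau) = (0.534224, 0.249416); Gamma_ppp = -0.870755, Gamma_ppq = 0.124703, Gamma_pqq = -0.064265, Gamma_qpp = 0.011250, Gamma_qpq = -0.001611, Gamma_qqq = 0.000830; k3 = (0.534224, 0.249416, 0.219275, -0.002833)
  k4: at (p, q) = (-0.146198, 0.049931), (dp/dtau, dq/dtau) = (0.539711, 0.249345); Gamma_ppp = -0.882462, Gamma_ppq = 0.119778, Gamma_pqq = -0.054369, Gamma_qpp = 0.010101, Gamma_qpq = -0.001371, Gamma_qqq = 0.000622; k4 = (0.539711, 0.249345, 0.228193, -0.002612)
  Y <- Y + (h/6)(k1 + 2k2 + 2k3 + k4): p = -0.1462, q = 0.0499, dp/dtau = 0.5397, dq/dtau = 0.2493

Answer: p = -0.1462, q = 0.0499, dp/dtau = 0.5397, dq/dtau = 0.2493


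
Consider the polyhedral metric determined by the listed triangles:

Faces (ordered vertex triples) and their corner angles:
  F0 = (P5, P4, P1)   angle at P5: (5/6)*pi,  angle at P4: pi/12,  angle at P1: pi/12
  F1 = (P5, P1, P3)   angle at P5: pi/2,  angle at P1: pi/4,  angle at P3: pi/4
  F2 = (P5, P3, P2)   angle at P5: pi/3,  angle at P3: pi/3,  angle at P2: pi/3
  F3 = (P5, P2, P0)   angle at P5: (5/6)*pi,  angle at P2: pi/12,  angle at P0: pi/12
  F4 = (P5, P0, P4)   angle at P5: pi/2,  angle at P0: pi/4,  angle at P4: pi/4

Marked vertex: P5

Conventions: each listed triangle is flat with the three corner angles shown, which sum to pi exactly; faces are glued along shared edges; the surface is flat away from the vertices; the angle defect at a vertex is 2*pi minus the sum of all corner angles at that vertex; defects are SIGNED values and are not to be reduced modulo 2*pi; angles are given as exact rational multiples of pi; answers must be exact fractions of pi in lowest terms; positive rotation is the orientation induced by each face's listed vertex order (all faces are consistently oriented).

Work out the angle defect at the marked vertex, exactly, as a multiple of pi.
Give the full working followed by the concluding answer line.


Sum of corner angles at P5: 3*pi
defect = 2*pi - 3*pi

Answer: defect(P5) = -pi


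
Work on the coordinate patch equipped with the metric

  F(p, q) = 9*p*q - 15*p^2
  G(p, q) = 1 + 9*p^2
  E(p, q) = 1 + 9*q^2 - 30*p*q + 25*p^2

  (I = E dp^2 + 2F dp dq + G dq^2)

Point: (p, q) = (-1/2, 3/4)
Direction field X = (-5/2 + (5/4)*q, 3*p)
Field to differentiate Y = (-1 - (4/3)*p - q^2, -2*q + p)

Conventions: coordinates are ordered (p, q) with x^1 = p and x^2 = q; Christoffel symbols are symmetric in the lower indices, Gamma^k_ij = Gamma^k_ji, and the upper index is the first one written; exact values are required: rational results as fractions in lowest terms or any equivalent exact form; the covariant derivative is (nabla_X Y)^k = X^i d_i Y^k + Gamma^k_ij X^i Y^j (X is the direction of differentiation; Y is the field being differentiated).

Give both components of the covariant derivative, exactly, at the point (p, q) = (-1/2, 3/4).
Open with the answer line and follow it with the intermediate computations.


Answer: (nabla_X Y)^p = 20815/3776, (nabla_X Y)^q = 2011/1888

E = 377/16, F = -57/8, G = 13/4 at the point
E_p = -95/2, E_q = 57/2, F_p = 87/4, F_q = -9/2, G_p = -9, G_q = 0
EG - F^2 = 413/16;  g^inv = (16/413) * [[13/4, 57/8], [57/8, 377/16]]
first-kind symbols [ij,l] = (1/2)(d_i g_jl + d_j g_il - d_l g_ij): [pp,p] = E_p/2 = -95/4, [pp,q] = F_p - E_q/2 = 15/2, [pq,p] = E_q/2 = 57/4, [pq,q] = G_p/2 = -9/2, [qq,p] = F_q - G_p/2 = 0, [qq,q] = G_q/2 = 0
Gamma^p_ij = (G*[ij,p] - F*[ij,q])/(EG - F^2), Gamma^q_ij = (E*[ij,q] - F*[ij,p])/(EG - F^2)
Gamma_ppp = -380/413, Gamma_ppq = 228/413, Gamma_pqq = 0, Gamma_qpp = 120/413, Gamma_qpq = -72/413, Gamma_qqq = 0
X = (-25/16, -3/2), Y = (-43/48, -2) at the point


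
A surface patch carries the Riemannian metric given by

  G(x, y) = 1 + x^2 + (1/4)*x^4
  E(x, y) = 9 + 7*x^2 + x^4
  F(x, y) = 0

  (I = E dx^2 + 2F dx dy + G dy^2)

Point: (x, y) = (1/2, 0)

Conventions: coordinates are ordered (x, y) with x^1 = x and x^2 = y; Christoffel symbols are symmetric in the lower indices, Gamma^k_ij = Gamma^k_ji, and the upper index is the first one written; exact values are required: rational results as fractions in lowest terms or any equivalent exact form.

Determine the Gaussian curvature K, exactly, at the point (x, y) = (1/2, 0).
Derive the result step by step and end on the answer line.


E = 173/16, F = 0, G = 81/64, EG - F^2 = 14013/1024 at the point
E_x = 15/2, E_y = 0, F_x = 0, F_y = 0, G_x = 9/8, G_y = 0
E_yy = 0, F_xy = 0, G_xx = 11/4
Using the Brioschi determinant formula for K from the metric derivatives:
M1 = [[-E_yy/2 + F_xy - G_xx/2, E_x/2, F_x - E_y/2], [F_y - G_x/2, E, F], [G_y/2, F, G]] = [[-11/8, 15/4, 0], [-9/16, 173/16, 0], [0, 0, 81/64]]; det M1 = -132273/8192
M2 = [[0, E_y/2, G_x/2], [E_y/2, E, F], [G_x/2, F, G]] = [[0, 0, 9/16], [0, 173/16, 0], [9/16, 0, 81/64]]; det M2 = -14013/4096
det M1 - det M2 = -104247/8192; K = -104247/8192 / (14013/1024)^2 = -18304/269361

Answer: K = -18304/269361


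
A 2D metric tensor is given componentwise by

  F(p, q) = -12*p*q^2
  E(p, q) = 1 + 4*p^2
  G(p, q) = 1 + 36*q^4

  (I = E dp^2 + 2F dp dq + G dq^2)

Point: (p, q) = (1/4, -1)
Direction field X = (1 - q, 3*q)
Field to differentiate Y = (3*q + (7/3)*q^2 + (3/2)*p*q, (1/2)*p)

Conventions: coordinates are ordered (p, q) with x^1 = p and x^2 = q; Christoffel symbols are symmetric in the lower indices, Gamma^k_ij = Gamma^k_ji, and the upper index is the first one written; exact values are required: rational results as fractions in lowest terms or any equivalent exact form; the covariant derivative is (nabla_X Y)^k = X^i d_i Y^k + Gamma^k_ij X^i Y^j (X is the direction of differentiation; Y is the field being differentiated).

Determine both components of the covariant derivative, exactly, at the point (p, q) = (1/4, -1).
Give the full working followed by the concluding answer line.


E = 5/4, F = -3, G = 37 at the point
E_p = 2, E_q = 0, F_p = -12, F_q = 6, G_p = 0, G_q = -144
EG - F^2 = 149/4;  g^inv = (4/149) * [[37, 3], [3, 5/4]]
first-kind symbols [ij,l] = (1/2)(d_i g_jl + d_j g_il - d_l g_ij): [pp,p] = E_p/2 = 1, [pp,q] = F_p - E_q/2 = -12, [pq,p] = E_q/2 = 0, [pq,q] = G_p/2 = 0, [qq,p] = F_q - G_p/2 = 6, [qq,q] = G_q/2 = -72
Gamma^p_ij = (G*[ij,p] - F*[ij,q])/(EG - F^2), Gamma^q_ij = (E*[ij,q] - F*[ij,p])/(EG - F^2)
Gamma_ppp = 4/149, Gamma_ppq = 0, Gamma_pqq = 24/149, Gamma_qpp = -48/149, Gamma_qpq = 0, Gamma_qqq = -288/149
X = (2, -3), Y = (-25/24, 1/8) at the point

Answer: (nabla_X Y)^p = 2713/3576, (nabla_X Y)^q = 357/149


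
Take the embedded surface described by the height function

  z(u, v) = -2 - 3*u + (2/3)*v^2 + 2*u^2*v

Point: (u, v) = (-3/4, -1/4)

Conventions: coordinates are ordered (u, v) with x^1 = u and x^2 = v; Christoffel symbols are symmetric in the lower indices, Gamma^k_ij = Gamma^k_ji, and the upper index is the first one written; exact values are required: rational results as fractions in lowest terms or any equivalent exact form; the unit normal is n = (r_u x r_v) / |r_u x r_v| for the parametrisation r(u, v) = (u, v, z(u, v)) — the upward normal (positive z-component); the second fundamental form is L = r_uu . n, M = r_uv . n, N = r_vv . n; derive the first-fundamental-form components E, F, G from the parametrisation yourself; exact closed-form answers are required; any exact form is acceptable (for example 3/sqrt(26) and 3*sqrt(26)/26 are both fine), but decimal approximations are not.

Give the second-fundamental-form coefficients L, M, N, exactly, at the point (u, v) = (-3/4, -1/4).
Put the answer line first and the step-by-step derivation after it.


Answer: L = -24*sqrt(3853)/3853, M = -72*sqrt(3853)/3853, N = 32*sqrt(3853)/3853

z_u = -9/4, z_v = 19/24, z_uu = -1, z_uv = -3, z_vv = 4/3
E = 97/16, F = -57/32, G = 937/576; answer radicand W^2 = 3853/576
unnormalised second-form numerators: l = -1, m = -3, n = 4/3; L = l/sqrt(3853/576), and similarly M = m/sqrt(W^2), N = n/sqrt(W^2)


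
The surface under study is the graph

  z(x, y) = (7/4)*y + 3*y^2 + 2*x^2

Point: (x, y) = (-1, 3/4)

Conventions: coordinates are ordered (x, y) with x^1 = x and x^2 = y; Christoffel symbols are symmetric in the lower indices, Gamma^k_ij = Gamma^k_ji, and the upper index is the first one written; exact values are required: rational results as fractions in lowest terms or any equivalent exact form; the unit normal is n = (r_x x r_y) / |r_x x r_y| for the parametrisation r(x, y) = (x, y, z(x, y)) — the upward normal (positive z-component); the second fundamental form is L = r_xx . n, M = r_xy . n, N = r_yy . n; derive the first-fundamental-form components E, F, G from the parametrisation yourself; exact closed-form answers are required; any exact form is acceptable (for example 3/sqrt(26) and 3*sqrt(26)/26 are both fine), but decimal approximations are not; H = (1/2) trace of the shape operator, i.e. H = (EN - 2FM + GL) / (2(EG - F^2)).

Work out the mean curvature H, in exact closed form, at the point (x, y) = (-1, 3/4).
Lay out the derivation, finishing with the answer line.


z_x = -4, z_y = 25/4, z_xx = 4, z_xy = 0, z_yy = 6
E = 17, F = -25, G = 641/16; answer radicand W^2 = 897/16
unnormalised second-form numerators: l = 4, m = 0, n = 6; L = l/sqrt(897/16), and similarly M = m/sqrt(W^2), N = n/sqrt(W^2)
H = (E*n - 2*F*m + G*l) / (2*(EG - F^2)*sqrt(W^2)); E*n - 2*F*m + G*l = 1049/4, EG - F^2 = 897/16, so H = (2098/897)/sqrt(897/16)

Answer: H = 8392*sqrt(897)/804609


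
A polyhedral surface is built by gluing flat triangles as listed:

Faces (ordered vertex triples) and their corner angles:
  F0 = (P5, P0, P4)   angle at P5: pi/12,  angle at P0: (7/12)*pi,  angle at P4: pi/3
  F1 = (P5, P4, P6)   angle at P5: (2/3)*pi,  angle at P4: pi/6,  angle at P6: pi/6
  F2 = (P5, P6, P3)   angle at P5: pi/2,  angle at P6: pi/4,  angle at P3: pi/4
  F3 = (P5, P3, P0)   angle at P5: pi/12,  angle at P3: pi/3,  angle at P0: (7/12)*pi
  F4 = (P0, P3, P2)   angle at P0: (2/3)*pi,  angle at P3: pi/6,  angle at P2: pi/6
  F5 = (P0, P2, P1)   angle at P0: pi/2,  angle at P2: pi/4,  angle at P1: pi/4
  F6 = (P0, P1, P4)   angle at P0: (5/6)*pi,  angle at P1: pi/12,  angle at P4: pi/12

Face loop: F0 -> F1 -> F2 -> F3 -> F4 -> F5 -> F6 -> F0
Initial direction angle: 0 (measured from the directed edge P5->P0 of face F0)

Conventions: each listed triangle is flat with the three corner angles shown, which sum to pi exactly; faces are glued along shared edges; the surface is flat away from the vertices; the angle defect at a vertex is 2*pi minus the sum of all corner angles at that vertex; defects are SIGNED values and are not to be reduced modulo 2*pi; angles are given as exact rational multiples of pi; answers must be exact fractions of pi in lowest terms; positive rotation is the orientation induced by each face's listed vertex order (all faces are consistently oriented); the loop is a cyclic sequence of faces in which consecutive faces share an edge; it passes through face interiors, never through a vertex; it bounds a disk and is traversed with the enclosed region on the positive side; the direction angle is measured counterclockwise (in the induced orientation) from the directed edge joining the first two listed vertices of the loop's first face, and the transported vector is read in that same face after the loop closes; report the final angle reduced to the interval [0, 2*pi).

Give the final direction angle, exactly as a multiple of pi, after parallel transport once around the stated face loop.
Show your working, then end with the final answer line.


enclosed vertex P0: corner angles sum to (19/6)*pi, defect = 2*pi - (19/6)*pi = (-7/6)*pi
enclosed vertex P5: corner angles sum to (4/3)*pi, defect = 2*pi - (4/3)*pi = (2/3)*pi
the final direction is the initial angle plus the enclosed defects, taken mod 2*pi in the induced orientation
final angle = 0 - pi/2 = (3/2)*pi (mod 2*pi)

Answer: final direction angle = (3/2)*pi


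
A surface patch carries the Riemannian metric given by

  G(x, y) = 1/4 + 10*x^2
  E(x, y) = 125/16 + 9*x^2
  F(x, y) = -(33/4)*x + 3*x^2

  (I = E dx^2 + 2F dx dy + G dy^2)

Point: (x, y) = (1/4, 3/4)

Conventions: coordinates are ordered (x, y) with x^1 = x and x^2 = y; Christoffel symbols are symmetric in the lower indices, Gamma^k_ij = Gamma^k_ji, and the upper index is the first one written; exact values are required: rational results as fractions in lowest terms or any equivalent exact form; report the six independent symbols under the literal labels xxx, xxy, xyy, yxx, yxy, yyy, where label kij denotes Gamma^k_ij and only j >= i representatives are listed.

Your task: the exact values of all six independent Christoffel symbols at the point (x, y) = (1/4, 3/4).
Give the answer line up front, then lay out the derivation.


Answer: Gamma_xxx = -171/61, Gamma_xxy = 75/61, Gamma_xyy = -35/61, Gamma_yxx = -837/61, Gamma_yxy = 335/61, Gamma_yyy = -75/61

E = 67/8, F = -15/8, G = 7/8 at the point
E_x = 9/2, E_y = 0, F_x = -27/4, F_y = 0, G_x = 5, G_y = 0
EG - F^2 = 61/16;  g^inv = (16/61) * [[7/8, 15/8], [15/8, 67/8]]
first-kind symbols [ij,l] = (1/2)(d_i g_jl + d_j g_il - d_l g_ij): [xx,x] = E_x/2 = 9/4, [xx,y] = F_x - E_y/2 = -27/4, [xy,x] = E_y/2 = 0, [xy,y] = G_x/2 = 5/2, [yy,x] = F_y - G_x/2 = -5/2, [yy,y] = G_y/2 = 0
Gamma^x_ij = (G*[ij,x] - F*[ij,y])/(EG - F^2), Gamma^y_ij = (E*[ij,y] - F*[ij,x])/(EG - F^2)


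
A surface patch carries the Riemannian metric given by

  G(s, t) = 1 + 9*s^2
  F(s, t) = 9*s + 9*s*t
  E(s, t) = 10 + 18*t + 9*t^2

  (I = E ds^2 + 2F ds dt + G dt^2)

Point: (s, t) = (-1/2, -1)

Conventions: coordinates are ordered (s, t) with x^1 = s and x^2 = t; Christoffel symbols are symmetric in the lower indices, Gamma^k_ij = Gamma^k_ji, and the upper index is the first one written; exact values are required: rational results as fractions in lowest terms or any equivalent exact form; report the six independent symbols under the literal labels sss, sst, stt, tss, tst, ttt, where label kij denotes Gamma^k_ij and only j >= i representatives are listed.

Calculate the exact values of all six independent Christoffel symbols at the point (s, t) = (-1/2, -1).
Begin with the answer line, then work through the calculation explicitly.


Answer: Gamma_sss = 0, Gamma_sst = 0, Gamma_stt = 0, Gamma_tss = 0, Gamma_tst = -18/13, Gamma_ttt = 0

E = 1, F = 0, G = 13/4 at the point
E_s = 0, E_t = 0, F_s = 0, F_t = -9/2, G_s = -9, G_t = 0
EG - F^2 = 13/4;  g^inv = (4/13) * [[13/4, 0], [0, 1]]
first-kind symbols [ij,l] = (1/2)(d_i g_jl + d_j g_il - d_l g_ij): [ss,s] = E_s/2 = 0, [ss,t] = F_s - E_t/2 = 0, [st,s] = E_t/2 = 0, [st,t] = G_s/2 = -9/2, [tt,s] = F_t - G_s/2 = 0, [tt,t] = G_t/2 = 0
Gamma^s_ij = (G*[ij,s] - F*[ij,t])/(EG - F^2), Gamma^t_ij = (E*[ij,t] - F*[ij,s])/(EG - F^2)


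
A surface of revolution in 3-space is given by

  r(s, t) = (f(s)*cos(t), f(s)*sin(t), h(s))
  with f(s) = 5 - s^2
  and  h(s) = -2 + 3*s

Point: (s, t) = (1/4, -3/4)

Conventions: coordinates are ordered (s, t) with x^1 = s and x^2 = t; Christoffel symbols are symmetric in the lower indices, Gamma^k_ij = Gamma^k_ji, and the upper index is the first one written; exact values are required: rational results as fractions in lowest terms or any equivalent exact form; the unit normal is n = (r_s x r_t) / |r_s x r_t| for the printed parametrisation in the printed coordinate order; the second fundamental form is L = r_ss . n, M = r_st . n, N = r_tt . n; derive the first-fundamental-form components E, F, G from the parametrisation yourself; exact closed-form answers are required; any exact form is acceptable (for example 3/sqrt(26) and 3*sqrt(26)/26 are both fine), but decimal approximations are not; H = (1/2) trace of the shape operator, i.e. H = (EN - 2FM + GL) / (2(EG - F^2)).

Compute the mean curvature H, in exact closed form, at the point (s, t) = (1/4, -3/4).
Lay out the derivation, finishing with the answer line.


f = 79/16, f' = -1/2, f'' = -2, h' = 3, h'' = 0
E = 37/4, F = 0, G = 6241/256; answer radicand W^2 = 37/4
unnormalised second-form numerators: l = 6, m = 0, n = 237/16; L = l/sqrt(37/4), and similarly M = m/sqrt(W^2), N = n/sqrt(W^2)
H = (E*n - 2*F*m + G*l) / (2*(EG - F^2)*sqrt(W^2)); E*n - 2*F*m + G*l = 36261/128, EG - F^2 = 230917/1024, so H = (1836/2923)/sqrt(37/4)

Answer: H = 3672*sqrt(37)/108151


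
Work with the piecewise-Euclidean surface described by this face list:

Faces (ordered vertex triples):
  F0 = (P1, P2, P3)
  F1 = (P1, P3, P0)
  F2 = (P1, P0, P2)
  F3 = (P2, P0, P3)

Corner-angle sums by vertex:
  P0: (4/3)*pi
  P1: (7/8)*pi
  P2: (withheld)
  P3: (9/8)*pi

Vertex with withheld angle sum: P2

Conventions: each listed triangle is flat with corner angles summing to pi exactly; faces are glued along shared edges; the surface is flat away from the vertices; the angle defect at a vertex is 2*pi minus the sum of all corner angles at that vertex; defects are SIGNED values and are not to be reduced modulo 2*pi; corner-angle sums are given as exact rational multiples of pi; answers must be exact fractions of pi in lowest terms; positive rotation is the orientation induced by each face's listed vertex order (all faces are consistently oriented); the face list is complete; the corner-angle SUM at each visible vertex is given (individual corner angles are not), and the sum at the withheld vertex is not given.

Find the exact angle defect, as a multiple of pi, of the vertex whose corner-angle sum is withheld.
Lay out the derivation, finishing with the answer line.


V = 4, E = 6, F = 4; chi = V - E + F = 2
Gauss-Bonnet: total defect = 2*pi*chi = 4*pi; visible defects sum to (8/3)*pi

Answer: defect(P2) = (4/3)*pi


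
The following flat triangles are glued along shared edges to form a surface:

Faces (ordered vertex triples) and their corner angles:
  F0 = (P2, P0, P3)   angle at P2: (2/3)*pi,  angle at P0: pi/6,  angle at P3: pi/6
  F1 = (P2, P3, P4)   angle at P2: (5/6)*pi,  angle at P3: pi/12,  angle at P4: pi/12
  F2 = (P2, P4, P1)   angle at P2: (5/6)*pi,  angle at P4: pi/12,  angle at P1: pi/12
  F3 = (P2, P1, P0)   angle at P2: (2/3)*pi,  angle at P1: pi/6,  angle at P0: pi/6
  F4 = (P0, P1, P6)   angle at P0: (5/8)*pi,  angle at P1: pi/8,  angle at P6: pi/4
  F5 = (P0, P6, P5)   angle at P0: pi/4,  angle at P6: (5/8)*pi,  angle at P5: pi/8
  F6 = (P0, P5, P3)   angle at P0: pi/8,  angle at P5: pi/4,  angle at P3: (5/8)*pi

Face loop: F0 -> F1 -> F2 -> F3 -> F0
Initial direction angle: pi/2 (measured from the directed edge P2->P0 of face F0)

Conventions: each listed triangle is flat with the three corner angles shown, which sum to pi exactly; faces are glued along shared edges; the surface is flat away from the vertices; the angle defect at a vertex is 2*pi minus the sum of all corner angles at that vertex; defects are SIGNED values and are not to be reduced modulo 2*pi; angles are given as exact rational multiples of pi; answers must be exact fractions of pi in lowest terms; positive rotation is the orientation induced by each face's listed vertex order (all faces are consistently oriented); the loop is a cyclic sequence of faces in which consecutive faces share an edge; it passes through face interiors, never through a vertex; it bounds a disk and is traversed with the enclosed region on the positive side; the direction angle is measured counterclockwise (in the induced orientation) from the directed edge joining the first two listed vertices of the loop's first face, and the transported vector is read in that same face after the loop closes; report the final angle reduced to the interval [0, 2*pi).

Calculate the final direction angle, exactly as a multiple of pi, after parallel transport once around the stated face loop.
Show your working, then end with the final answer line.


enclosed vertex P2: corner angles sum to 3*pi, defect = 2*pi - 3*pi = -pi
by Gauss-Bonnet the loop rotates the vector by the enclosed defect sum (positive orientation, mod 2*pi)
final angle = pi/2 - pi = (3/2)*pi (mod 2*pi)

Answer: final direction angle = (3/2)*pi


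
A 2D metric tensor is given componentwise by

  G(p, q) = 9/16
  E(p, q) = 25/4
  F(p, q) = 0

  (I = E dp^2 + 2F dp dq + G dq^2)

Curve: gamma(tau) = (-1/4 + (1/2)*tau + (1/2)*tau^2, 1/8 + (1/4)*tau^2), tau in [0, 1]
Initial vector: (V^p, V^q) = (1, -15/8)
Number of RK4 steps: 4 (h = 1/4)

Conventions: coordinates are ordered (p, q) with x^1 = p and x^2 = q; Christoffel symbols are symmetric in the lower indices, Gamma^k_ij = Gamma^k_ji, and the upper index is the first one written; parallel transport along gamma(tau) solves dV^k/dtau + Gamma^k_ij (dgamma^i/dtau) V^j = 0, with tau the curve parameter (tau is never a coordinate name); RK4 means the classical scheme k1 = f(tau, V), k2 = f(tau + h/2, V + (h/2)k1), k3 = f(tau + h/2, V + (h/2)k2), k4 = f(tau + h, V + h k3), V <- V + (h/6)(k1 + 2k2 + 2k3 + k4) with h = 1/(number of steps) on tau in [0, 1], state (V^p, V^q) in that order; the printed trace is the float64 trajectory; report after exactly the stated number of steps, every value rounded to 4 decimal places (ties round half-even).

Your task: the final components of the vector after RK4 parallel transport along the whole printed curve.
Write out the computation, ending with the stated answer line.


gamma'(tau) = (1/2 + tau, (1/2)*tau); f(tau, V)^k = -Gamma^k_ij(gamma(tau)) gamma'^i(tau) V^j; h = 1/4; intermediate values shown to 6 dp
curve data and Christoffel symbols at the stage parameters:
  tau = 0.000000: gamma = (-0.250000, 0.125000), gamma' = (0.500000, 0.000000); Gamma_ppp = 0.000000, Gamma_ppq = 0.000000, Gamma_pqq = 0.000000, Gamma_qpp = 0.000000, Gamma_qpq = 0.000000, Gamma_qqq = 0.000000
  tau = 0.125000: gamma = (-0.179688, 0.128906), gamma' = (0.625000, 0.062500); Gamma_ppp = 0.000000, Gamma_ppq = 0.000000, Gamma_pqq = 0.000000, Gamma_qpp = 0.000000, Gamma_qpq = 0.000000, Gamma_qqq = 0.000000
  tau = 0.250000: gamma = (-0.093750, 0.140625), gamma' = (0.750000, 0.125000); Gamma_ppp = 0.000000, Gamma_ppq = 0.000000, Gamma_pqq = 0.000000, Gamma_qpp = 0.000000, Gamma_qpq = 0.000000, Gamma_qqq = 0.000000
  tau = 0.375000: gamma = (0.007812, 0.160156), gamma' = (0.875000, 0.187500); Gamma_ppp = 0.000000, Gamma_ppq = 0.000000, Gamma_pqq = 0.000000, Gamma_qpp = 0.000000, Gamma_qpq = 0.000000, Gamma_qqq = 0.000000
  tau = 0.500000: gamma = (0.125000, 0.187500), gamma' = (1.000000, 0.250000); Gamma_ppp = 0.000000, Gamma_ppq = 0.000000, Gamma_pqq = 0.000000, Gamma_qpp = 0.000000, Gamma_qpq = 0.000000, Gamma_qqq = 0.000000
  tau = 0.625000: gamma = (0.257812, 0.222656), gamma' = (1.125000, 0.312500); Gamma_ppp = 0.000000, Gamma_ppq = 0.000000, Gamma_pqq = 0.000000, Gamma_qpp = 0.000000, Gamma_qpq = 0.000000, Gamma_qqq = 0.000000
  tau = 0.750000: gamma = (0.406250, 0.265625), gamma' = (1.250000, 0.375000); Gamma_ppp = 0.000000, Gamma_ppq = 0.000000, Gamma_pqq = 0.000000, Gamma_qpp = 0.000000, Gamma_qpq = 0.000000, Gamma_qqq = 0.000000
  tau = 0.875000: gamma = (0.570312, 0.316406), gamma' = (1.375000, 0.437500); Gamma_ppp = 0.000000, Gamma_ppq = 0.000000, Gamma_pqq = 0.000000, Gamma_qpp = 0.000000, Gamma_qpq = 0.000000, Gamma_qqq = 0.000000
  tau = 1.000000: gamma = (0.750000, 0.375000), gamma' = (1.500000, 0.500000); Gamma_ppp = 0.000000, Gamma_ppq = 0.000000, Gamma_pqq = 0.000000, Gamma_qpp = 0.000000, Gamma_qpq = 0.000000, Gamma_qqq = 0.000000
step 0: V^p = 1.0000, V^q = -1.8750
step 1: k1 = (0.000000, 0.000000), k2 = (0.000000, 0.000000), k3 = (0.000000, 0.000000), k4 = (0.000000, 0.000000); V <- V + (h/6)(k1 + 2k2 + 2k3 + k4): V^p = 1.0000, V^q = -1.8750
step 2: k1 = (0.000000, 0.000000), k2 = (0.000000, 0.000000), k3 = (0.000000, 0.000000), k4 = (0.000000, 0.000000); V <- V + (h/6)(k1 + 2k2 + 2k3 + k4): V^p = 1.0000, V^q = -1.8750
step 3: k1 = (0.000000, 0.000000), k2 = (0.000000, 0.000000), k3 = (0.000000, 0.000000), k4 = (0.000000, 0.000000); V <- V + (h/6)(k1 + 2k2 + 2k3 + k4): V^p = 1.0000, V^q = -1.8750
step 4: k1 = (0.000000, 0.000000), k2 = (0.000000, 0.000000), k3 = (0.000000, 0.000000), k4 = (0.000000, 0.000000); V <- V + (h/6)(k1 + 2k2 + 2k3 + k4): V^p = 1.0000, V^q = -1.8750

Answer: V^p = 1.0000, V^q = -1.8750


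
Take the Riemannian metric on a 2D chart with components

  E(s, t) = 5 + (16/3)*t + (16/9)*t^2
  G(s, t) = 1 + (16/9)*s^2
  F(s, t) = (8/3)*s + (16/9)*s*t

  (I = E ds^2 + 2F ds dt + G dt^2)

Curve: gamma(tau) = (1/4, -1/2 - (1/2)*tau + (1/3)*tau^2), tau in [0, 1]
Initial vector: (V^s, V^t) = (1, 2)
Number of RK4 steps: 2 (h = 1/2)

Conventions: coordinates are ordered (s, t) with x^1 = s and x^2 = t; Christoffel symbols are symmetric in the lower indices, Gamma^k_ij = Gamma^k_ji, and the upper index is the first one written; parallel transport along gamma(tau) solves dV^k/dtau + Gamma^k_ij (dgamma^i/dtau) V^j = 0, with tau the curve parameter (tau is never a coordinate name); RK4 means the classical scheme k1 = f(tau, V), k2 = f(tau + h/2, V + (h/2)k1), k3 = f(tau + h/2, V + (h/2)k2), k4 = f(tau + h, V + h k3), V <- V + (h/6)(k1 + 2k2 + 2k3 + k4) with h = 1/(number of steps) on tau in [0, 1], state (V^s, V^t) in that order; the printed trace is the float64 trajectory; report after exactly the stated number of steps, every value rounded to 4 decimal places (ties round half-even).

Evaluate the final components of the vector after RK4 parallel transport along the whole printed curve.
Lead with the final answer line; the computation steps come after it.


Answer: V^s = 1.1098, V^t = 2.0301

gamma'(tau) = (0, -1/2 + (2/3)*tau); f(tau, V)^k = -Gamma^k_ij(gamma(tau)) gamma'^i(tau) V^j; h = 1/2; intermediate values shown to 6 dp
curve data and Christoffel symbols at the stage parameters:
  tau = 0.000000: gamma = (0.250000, -0.500000), gamma' = (0.000000, -0.500000); Gamma_sss = 0.000000, Gamma_sst = 0.615385, Gamma_stt = 0.000000, Gamma_tss = 0.000000, Gamma_tst = 0.153846, Gamma_ttt = 0.000000
  tau = 0.250000: gamma = (0.250000, -0.604167), gamma' = (0.000000, -0.333333); Gamma_sss = 0.000000, Gamma_sst = 0.627546, Gamma_stt = 0.000000, Gamma_tss = 0.000000, Gamma_tst = 0.175129, Gamma_ttt = 0.000000
  tau = 0.500000: gamma = (0.250000, -0.666667), gamma' = (0.000000, -0.166667); Gamma_sss = 0.000000, Gamma_sst = 0.631579, Gamma_stt = 0.000000, Gamma_tss = 0.000000, Gamma_tst = 0.189474, Gamma_ttt = 0.000000
  tau = 0.750000: gamma = (0.250000, -0.687500), gamma' = (0.000000, 0.000000); Gamma_sss = 0.000000, Gamma_sst = 0.632219, Gamma_stt = 0.000000, Gamma_tss = 0.000000, Gamma_tst = 0.194529, Gamma_ttt = 0.000000
  tau = 1.000000: gamma = (0.250000, -0.666667), gamma' = (0.000000, 0.166667); Gamma_sss = 0.000000, Gamma_sst = 0.631579, Gamma_stt = 0.000000, Gamma_tss = 0.000000, Gamma_tst = 0.189474, Gamma_ttt = 0.000000
step 0: V^s = 1.0000, V^t = 2.0000
step 1: k1 = (0.307692, 0.076923), k2 = (0.225273, 0.062867), k3 = (0.220963, 0.061664), k4 = (0.116893, 0.035068); V <- V + (h/6)(k1 + 2k2 + 2k3 + k4): V^s = 1.1098, V^t = 2.0301
step 2: k1 = (0.116816, 0.035045), k2 = (0.000000, 0.000000), k3 = (0.000000, 0.000000), k4 = (-0.116816, -0.035045); V <- V + (h/6)(k1 + 2k2 + 2k3 + k4): V^s = 1.1098, V^t = 2.0301


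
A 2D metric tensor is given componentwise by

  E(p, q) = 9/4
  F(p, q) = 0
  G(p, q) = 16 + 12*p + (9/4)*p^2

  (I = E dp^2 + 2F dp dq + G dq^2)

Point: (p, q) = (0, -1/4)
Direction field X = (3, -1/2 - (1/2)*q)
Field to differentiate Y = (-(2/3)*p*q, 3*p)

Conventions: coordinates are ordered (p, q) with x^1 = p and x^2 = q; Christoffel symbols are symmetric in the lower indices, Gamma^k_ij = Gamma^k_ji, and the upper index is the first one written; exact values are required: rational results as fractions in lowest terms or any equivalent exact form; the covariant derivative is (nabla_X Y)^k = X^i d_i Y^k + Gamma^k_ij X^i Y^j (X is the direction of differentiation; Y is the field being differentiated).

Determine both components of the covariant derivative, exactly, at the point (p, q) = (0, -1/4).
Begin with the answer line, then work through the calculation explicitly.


Answer: (nabla_X Y)^p = 1/2, (nabla_X Y)^q = 9

E = 9/4, F = 0, G = 16 at the point
E_p = 0, E_q = 0, F_p = 0, F_q = 0, G_p = 12, G_q = 0
EG - F^2 = 36;  g^inv = (1/36) * [[16, 0], [0, 9/4]]
first-kind symbols [ij,l] = (1/2)(d_i g_jl + d_j g_il - d_l g_ij): [pp,p] = E_p/2 = 0, [pp,q] = F_p - E_q/2 = 0, [pq,p] = E_q/2 = 0, [pq,q] = G_p/2 = 6, [qq,p] = F_q - G_p/2 = -6, [qq,q] = G_q/2 = 0
Gamma^p_ij = (G*[ij,p] - F*[ij,q])/(EG - F^2), Gamma^q_ij = (E*[ij,q] - F*[ij,p])/(EG - F^2)
Gamma_ppp = 0, Gamma_ppq = 0, Gamma_pqq = -8/3, Gamma_qpp = 0, Gamma_qpq = 3/8, Gamma_qqq = 0
X = (3, -3/8), Y = (0, 0) at the point
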